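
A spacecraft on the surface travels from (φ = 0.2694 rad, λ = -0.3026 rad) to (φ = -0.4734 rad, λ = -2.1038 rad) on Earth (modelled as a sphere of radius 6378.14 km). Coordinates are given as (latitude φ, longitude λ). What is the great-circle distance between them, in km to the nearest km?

12078 km

In radians: φ₁ = 0.2694, φ₂ = -0.4734, Δλ = -103.201° = -1.8012 rad.
cos c = sin φ₁ sin φ₂ + cos φ₁ cos φ₂ cos Δλ = (0.2662)(-0.4559) + (0.9639)(0.8900)(-0.2284) = -0.31727,
so c = arccos(-0.31727) = 1.89364 rad.
Distance = R·c = 6378.14 × 1.8936 ≈ 12078 km.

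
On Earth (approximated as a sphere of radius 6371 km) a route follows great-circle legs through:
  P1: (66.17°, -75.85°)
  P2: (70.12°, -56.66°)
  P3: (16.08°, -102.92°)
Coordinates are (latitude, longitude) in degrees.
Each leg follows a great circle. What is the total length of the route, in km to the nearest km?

Leg P1→P2: central angle 0.1416 rad, distance 902.2 km.
Leg P2→P3: central angle 1.0629 rad, distance 6771.4 km.
Total: 902.2 + 6771.4 ≈ 7674 km.

7674 km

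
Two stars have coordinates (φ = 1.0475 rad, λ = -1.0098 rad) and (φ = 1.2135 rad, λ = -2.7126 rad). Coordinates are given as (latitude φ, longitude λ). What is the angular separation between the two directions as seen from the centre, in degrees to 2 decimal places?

Let φ₁ = 1.0475 rad, φ₂ = 1.2135 rad, and Δλ = -1.7028 rad.
cos c = sin φ₁ sin φ₂ + cos φ₁ cos φ₂ cos Δλ = (0.8662)(0.9368) + (0.4997)(0.3497)(-0.1316) = 0.78847,
so c = arccos(0.78847) = 0.66248 rad.
So the angular separation is 37.96°.

37.96°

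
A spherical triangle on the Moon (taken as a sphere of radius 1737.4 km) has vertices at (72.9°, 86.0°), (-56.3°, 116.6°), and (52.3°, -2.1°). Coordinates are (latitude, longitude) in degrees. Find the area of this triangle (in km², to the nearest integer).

5494049 km²

Side lengths (central angles): a = 2.5343, b = 0.7041, c = 2.2846 rad; semiperimeter s = 2.7615.
By l'Huilier's theorem, tan(E/4) = √[tan(s/2) tan((s−a)/2) tan((s−b)/2) tan((s−c)/2)], giving spherical excess E = 1.8201 rad.
Area = E·R² = 1.8201 × (1737.4)² ≈ 5494049 km².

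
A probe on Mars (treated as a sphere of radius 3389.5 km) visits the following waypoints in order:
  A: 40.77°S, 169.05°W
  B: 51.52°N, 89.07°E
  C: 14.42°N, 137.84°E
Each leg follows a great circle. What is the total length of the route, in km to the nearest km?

10717 km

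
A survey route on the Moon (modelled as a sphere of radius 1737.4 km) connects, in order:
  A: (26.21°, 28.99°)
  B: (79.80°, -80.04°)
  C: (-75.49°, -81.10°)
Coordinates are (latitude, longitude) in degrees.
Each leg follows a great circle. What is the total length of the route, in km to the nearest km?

Leg A→B: central angle 1.1779 rad, distance 2046.5 km.
Leg B→C: central angle 2.7103 rad, distance 4708.9 km.
Total: 2046.5 + 4708.9 ≈ 6755 km.

6755 km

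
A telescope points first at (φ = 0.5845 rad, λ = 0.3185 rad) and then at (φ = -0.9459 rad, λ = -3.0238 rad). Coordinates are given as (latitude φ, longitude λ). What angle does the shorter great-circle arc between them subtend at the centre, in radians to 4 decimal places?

2.7534 rad

In radians: φ₁ = 0.5845, φ₂ = -0.9459, Δλ = 168.500° = 2.9409 rad.
cos c = sin φ₁ sin φ₂ + cos φ₁ cos φ₂ cos Δλ = (0.5518)(-0.8110) + (0.8340)(0.5850)(-0.9799) = -0.92561,
so c = arccos(-0.92561) = 2.75344 rad.
So the angular separation is 2.7534 rad.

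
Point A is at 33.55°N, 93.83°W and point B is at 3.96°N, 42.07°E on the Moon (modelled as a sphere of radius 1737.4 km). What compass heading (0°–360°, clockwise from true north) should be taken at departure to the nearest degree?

With φ₁ = 0.5856, φ₂ = 0.0691, Δλ = 2.3719 rad, the forward-azimuth formula gives
θ = atan2( sin Δλ cos φ₂ , cos φ₁ sin φ₂ − sin φ₁ cos φ₂ cos Δλ ) = atan2(0.6943, 0.4535) = 56.85°.
So the initial bearing is 57°.

57°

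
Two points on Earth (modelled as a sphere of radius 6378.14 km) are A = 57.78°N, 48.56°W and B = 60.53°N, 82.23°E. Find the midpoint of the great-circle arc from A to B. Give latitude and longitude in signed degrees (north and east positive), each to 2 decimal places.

The central angle between A and B is δ = 0.9701 rad.
With f = 0.5, the slerp weights are sin((1−f)δ)/sin δ = 0.5652 and sin(fδ)/sin δ = 0.5652.
Weighted sum of the unit vectors: (0.5652)·(0.3529,-0.3997,0.8460) + (0.5652)·(0.0665,0.4875,0.8706) = (0.2370, 0.0496, 0.9702).
Converting back: φ = atan2(z, √(x²+y²)) = 75.99°, λ = atan2(y, x) = 11.82°.

75.99°, 11.82°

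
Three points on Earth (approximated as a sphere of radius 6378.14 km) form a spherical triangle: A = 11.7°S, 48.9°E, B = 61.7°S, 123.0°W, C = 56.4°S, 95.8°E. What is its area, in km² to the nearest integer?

19478867 km²

Side lengths (central angles): a = 1.0135, b = 1.0013, c = 1.8557 rad; semiperimeter s = 1.9353.
By l'Huilier's theorem, tan(E/4) = √[tan(s/2) tan((s−a)/2) tan((s−b)/2) tan((s−c)/2)], giving spherical excess E = 0.4788 rad.
Area = E·R² = 0.4788 × (6378.14)² ≈ 19478867 km².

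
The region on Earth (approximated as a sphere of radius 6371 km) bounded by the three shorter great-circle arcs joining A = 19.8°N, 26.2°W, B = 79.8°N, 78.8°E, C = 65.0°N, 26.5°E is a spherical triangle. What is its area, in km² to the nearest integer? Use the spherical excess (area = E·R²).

5416808 km²

Side lengths (central angles): a = 0.3547, b = 0.9909, c = 1.2763 rad; semiperimeter s = 1.3109.
By l'Huilier's theorem, tan(E/4) = √[tan(s/2) tan((s−a)/2) tan((s−b)/2) tan((s−c)/2)], giving spherical excess E = 0.1335 rad.
Area = E·R² = 0.1335 × (6371)² ≈ 5416808 km².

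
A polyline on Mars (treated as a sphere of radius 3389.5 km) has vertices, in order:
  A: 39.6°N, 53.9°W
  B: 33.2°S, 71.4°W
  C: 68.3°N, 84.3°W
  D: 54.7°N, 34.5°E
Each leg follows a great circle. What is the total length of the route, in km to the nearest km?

13345 km

Leg A→B: central angle 1.3017 rad, distance 4412.1 km.
Leg B→C: central angle 1.7795 rad, distance 6031.6 km.
Leg C→D: central angle 0.8561 rad, distance 2901.8 km.
Total: 4412.1 + 6031.6 + 2901.8 ≈ 13345 km.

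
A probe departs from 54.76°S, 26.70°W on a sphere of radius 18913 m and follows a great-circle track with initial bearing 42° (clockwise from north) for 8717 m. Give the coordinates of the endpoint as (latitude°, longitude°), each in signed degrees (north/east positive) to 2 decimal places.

-32.74°, -5.98°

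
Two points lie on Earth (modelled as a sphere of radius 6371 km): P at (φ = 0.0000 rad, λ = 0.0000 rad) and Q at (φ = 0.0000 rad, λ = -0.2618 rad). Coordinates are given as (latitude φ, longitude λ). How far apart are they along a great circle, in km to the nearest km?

With latitudes φ₁ = 0.000°, φ₂ = 0.000° and longitude difference Δλ = -15.000°:
Haversine: a = sin²(Δφ/2) + cos φ₁ cos φ₂ sin²(Δλ/2) = 0.0000 + (1.0000)(1.0000)(0.0170) = 0.01704.
Central angle c = 2·arcsin(√a) = 0.26180 rad.
Distance = R·c = 6371 × 0.2618 ≈ 1668 km.

1668 km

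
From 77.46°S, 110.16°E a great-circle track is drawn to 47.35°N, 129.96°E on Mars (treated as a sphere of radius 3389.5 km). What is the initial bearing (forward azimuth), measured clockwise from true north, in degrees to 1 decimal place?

16.4°

With φ₁ = -1.3519, φ₂ = 0.8264, Δλ = 0.3456 rad, the forward-azimuth formula gives
θ = atan2( sin Δλ cos φ₂ , cos φ₁ sin φ₂ − sin φ₁ cos φ₂ cos Δλ ) = atan2(0.2295, 0.7820) = 16.36°.
So the initial bearing is 16.4°.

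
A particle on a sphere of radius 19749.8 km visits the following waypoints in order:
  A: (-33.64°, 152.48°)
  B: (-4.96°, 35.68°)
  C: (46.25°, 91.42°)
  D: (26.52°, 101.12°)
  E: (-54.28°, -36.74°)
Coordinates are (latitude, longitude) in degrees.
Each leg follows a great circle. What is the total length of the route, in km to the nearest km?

117129 km

Leg A→B: central angle 1.9029 rad, distance 37582.7 km.
Leg B→C: central angle 1.2394 rad, distance 24477.7 km.
Leg C→D: central angle 0.3697 rad, distance 7300.8 km.
Leg D→E: central angle 2.4187 rad, distance 47768.1 km.
Total: 37582.7 + 24477.7 + 7300.8 + 47768.1 ≈ 117129 km.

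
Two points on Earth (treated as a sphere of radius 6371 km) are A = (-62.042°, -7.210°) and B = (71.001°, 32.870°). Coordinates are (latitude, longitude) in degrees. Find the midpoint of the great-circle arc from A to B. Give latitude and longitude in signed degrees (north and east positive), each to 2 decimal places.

4.76°, 9.07°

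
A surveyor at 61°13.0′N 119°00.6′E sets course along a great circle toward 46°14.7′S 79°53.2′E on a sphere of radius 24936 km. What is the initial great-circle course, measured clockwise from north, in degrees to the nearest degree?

208°

With φ₁ = 1.0684, φ₂ = -0.8071, Δλ = -0.6828 rad, the forward-azimuth formula gives
θ = atan2( sin Δλ cos φ₂ , cos φ₁ sin φ₂ − sin φ₁ cos φ₂ cos Δλ ) = atan2(-0.4364, -0.8180) = -151.92°.
Adding 360° brings this into [0°, 360°): 208°.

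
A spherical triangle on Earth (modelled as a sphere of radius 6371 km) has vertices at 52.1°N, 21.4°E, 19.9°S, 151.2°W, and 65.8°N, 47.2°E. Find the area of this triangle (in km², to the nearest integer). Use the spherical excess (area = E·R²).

23294736 km²

Side lengths (central angles): a = 2.3134, b = 0.3287, c = 2.5706 rad; semiperimeter s = 2.6064.
By l'Huilier's theorem, tan(E/4) = √[tan(s/2) tan((s−a)/2) tan((s−b)/2) tan((s−c)/2)], giving spherical excess E = 0.5739 rad.
Area = E·R² = 0.5739 × (6371)² ≈ 23294736 km².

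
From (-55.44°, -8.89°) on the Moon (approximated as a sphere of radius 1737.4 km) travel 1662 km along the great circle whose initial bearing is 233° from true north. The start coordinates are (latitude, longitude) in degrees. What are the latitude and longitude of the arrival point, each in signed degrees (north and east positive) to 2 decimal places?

Angular distance δ = d/R = 1662/1737.4 = 0.95660 rad; initial bearing θ = 4.0666 rad.
sin φ₂ = sin φ₁ cos δ + cos φ₁ sin δ cos θ = (-0.8235)(0.5763) + (0.5673)(0.8172)(-0.6018) = -0.7536, so φ₂ = -48.90°.
Δλ = atan2(sin θ sin δ cos φ₁, cos δ − sin φ₁ sin φ₂) = atan2(-0.3702, -0.0443) = -96.825°.
λ₂ = -8.890° − 96.825° = -105.72°.

-48.90°, -105.72°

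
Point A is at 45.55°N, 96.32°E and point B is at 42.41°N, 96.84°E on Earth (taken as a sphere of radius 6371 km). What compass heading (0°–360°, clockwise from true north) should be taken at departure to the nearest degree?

With φ₁ = 0.7950, φ₂ = 0.7402, Δλ = 0.0091 rad, the forward-azimuth formula gives
θ = atan2( sin Δλ cos φ₂ , cos φ₁ sin φ₂ − sin φ₁ cos φ₂ cos Δλ ) = atan2(0.0067, -0.0548) = 173.02°.
So the initial bearing is 173°.

173°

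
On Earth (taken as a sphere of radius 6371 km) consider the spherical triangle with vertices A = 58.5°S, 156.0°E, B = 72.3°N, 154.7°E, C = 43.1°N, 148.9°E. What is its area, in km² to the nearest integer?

Side lengths (central angles): a = 0.5120, b = 1.7762, c = 2.2829 rad; semiperimeter s = 2.2856.
By l'Huilier's theorem, tan(E/4) = √[tan(s/2) tan((s−a)/2) tan((s−b)/2) tan((s−c)/2)], giving spherical excess E = 0.1213 rad.
Area = E·R² = 0.1213 × (6371)² ≈ 4923056 km².

4923056 km²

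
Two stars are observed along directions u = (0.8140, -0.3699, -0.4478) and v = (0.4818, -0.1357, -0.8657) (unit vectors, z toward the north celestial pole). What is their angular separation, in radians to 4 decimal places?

0.5916 rad

u·v = 0.8300; |u| = 1.0000, |v| = 1.0000.
cos θ = (u·v)/(|u||v|) = 0.8301, so θ = 0.5916 rad.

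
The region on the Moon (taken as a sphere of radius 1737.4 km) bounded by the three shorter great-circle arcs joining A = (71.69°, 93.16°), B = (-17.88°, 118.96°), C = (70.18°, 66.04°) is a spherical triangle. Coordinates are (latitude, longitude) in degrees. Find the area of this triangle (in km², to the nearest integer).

Side lengths (central angles): a = 1.6652, b = 0.1555, c = 1.5931 rad; semiperimeter s = 1.7069.
By l'Huilier's theorem, tan(E/4) = √[tan(s/2) tan((s−a)/2) tan((s−b)/2) tan((s−c)/2)], giving spherical excess E = 0.1460 rad.
Area = E·R² = 0.1460 × (1737.4)² ≈ 440847 km².

440847 km²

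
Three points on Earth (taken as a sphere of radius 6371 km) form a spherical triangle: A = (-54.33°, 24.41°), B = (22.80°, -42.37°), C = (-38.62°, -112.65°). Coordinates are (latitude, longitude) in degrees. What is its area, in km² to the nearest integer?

Side lengths (central angles): a = 1.5696, b = 1.3964, c = 1.6739 rad; semiperimeter s = 2.3199.
By l'Huilier's theorem, tan(E/4) = √[tan(s/2) tan((s−a)/2) tan((s−b)/2) tan((s−c)/2)], giving spherical excess E = 1.4808 rad.
Area = E·R² = 1.4808 × (6371)² ≈ 60103750 km².

60103750 km²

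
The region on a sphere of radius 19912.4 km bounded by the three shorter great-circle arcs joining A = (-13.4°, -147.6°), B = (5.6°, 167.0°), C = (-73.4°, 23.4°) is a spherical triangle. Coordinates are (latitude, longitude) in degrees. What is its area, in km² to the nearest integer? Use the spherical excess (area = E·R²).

Side lengths (central angles): a = 1.8990, b = 1.6232, c = 0.8537 rad; semiperimeter s = 2.1880.
By l'Huilier's theorem, tan(E/4) = √[tan(s/2) tan((s−a)/2) tan((s−b)/2) tan((s−c)/2)], giving spherical excess E = 0.9939 rad.
Area = E·R² = 0.9939 × (19912.4)² ≈ 394065615 km².

394065615 km²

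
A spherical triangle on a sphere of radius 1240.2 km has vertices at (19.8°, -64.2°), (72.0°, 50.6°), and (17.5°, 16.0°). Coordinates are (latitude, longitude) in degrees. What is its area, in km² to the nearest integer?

1203702 km²

Side lengths (central angles): a = 1.0139, b = 1.3134, c = 1.3692 rad; semiperimeter s = 1.8482.
By l'Huilier's theorem, tan(E/4) = √[tan(s/2) tan((s−a)/2) tan((s−b)/2) tan((s−c)/2)], giving spherical excess E = 0.7826 rad.
Area = E·R² = 0.7826 × (1240.2)² ≈ 1203702 km².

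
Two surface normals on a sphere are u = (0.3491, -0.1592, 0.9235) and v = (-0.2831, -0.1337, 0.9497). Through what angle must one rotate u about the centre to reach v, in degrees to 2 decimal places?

u·v = 0.7995; |u| = 1.0000, |v| = 1.0000.
cos θ = (u·v)/(|u||v|) = 0.7995, so θ = 36.92°.

36.92°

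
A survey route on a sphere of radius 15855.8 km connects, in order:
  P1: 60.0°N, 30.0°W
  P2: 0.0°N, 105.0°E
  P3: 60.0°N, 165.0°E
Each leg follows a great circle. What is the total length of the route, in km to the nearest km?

51536 km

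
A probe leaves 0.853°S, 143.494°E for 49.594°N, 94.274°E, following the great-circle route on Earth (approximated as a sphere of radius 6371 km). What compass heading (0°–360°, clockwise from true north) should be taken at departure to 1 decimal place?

327.4°

Δλ = -49.220° = -0.8591 rad.
y = sin Δλ · cos φ₂ = (-0.7572)(0.6482) = -0.4908
x = cos φ₁ sin φ₂ − sin φ₁ cos φ₂ cos Δλ = (0.9999)(0.7615) − (-0.0149)(0.6482)(0.6532) = 0.7677
θ = atan2(y, x) = -32.59°; adding 360° gives 327.4°.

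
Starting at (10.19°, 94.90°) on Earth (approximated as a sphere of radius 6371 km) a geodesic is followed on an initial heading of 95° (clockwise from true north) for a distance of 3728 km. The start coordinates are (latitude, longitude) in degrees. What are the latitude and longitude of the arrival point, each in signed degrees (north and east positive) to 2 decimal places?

Angular distance δ = d/R = 3728/6371 = 0.58515 rad; initial bearing θ = 1.6581 rad.
sin φ₂ = sin φ₁ cos δ + cos φ₁ sin δ cos θ = (0.1769)(0.8336) + (0.9842)(0.5523)(-0.0872) = 0.1001, so φ₂ = 5.74°.
Δλ = atan2(sin θ sin δ cos φ₁, cos δ − sin φ₁ sin φ₂) = atan2(0.5415, 0.8159) = 33.573°.
λ₂ = 94.900° + 33.573° = 128.47°.

5.74°, 128.47°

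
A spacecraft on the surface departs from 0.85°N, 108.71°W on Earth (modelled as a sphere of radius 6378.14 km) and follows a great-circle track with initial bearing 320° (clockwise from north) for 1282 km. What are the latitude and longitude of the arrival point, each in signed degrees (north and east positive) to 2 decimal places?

9.64°, -116.19°

Angular distance δ = d/R = 1282/6378.14 = 0.20100 rad; initial bearing θ = 5.5851 rad.
sin φ₂ = sin φ₁ cos δ + cos φ₁ sin δ cos θ = (0.0148)(0.9799) + (0.9999)(0.1996)(0.7660) = 0.1675, so φ₂ = 9.64°.
Δλ = atan2(sin θ sin δ cos φ₁, cos δ − sin φ₁ sin φ₂) = atan2(-0.1283, 0.9774) = -7.479°.
λ₂ = -108.710° − 7.479° = -116.19°.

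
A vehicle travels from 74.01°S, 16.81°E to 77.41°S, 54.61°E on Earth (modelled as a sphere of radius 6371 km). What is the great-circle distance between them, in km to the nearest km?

Let φ₁ = -1.2917 rad, φ₂ = -1.3511 rad, and Δλ = 0.6597 rad.
cos c = sin φ₁ sin φ₂ + cos φ₁ cos φ₂ cos Δλ = (-0.9613)(-0.9760) + (0.2755)(0.2180)(0.7902) = 0.98564,
so c = arccos(0.98564) = 0.16967 rad.
Distance = R·c = 6371 × 0.1697 ≈ 1081 km.

1081 km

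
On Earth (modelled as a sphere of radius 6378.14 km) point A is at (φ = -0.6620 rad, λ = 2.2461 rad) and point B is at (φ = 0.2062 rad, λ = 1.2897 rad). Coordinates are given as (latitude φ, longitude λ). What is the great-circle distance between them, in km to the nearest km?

7947 km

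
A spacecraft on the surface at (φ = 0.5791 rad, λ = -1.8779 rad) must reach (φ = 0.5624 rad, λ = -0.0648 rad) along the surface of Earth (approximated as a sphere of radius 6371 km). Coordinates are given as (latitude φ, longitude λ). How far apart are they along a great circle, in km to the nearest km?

9229 km

With latitudes φ₁ = 33.180°, φ₂ = 32.223° and longitude difference Δλ = 103.883°:
Haversine: a = sin²(Δφ/2) + cos φ₁ cos φ₂ sin²(Δλ/2) = 0.0001 + (0.8370)(0.8460)(0.6200) = 0.43904.
Central angle c = 2·arcsin(√a) = 1.44857 rad.
Distance = R·c = 6371 × 1.4486 ≈ 9229 km.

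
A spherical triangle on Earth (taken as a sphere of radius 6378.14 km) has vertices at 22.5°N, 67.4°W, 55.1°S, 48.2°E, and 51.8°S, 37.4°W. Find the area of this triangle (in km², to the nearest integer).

16688236 km²

Side lengths (central angles): a = 0.8343, b = 1.3755, c = 2.1439 rad; semiperimeter s = 2.1769.
By l'Huilier's theorem, tan(E/4) = √[tan(s/2) tan((s−a)/2) tan((s−b)/2) tan((s−c)/2)], giving spherical excess E = 0.4102 rad.
Area = E·R² = 0.4102 × (6378.14)² ≈ 16688236 km².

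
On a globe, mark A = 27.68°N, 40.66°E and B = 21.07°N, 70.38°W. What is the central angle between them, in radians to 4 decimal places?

With latitudes φ₁ = 27.680°, φ₂ = 21.070° and longitude difference Δλ = -111.040°:
cos c = sin φ₁ sin φ₂ + cos φ₁ cos φ₂ cos Δλ = (0.4645)(0.3595) + (0.8856)(0.9331)(-0.3590) = -0.12967,
so c = arccos(-0.12967) = 1.70083 rad.
So the angular separation is 1.7008 rad.

1.7008 rad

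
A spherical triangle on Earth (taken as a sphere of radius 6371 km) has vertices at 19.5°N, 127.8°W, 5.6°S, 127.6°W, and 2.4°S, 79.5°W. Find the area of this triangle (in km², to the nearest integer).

Side lengths (central angles): a = 0.8391, b = 0.9115, c = 0.4381 rad; semiperimeter s = 1.0943.
By l'Huilier's theorem, tan(E/4) = √[tan(s/2) tan((s−a)/2) tan((s−b)/2) tan((s−c)/2)], giving spherical excess E = 0.1974 rad.
Area = E·R² = 0.1974 × (6371)² ≈ 8013089 km².

8013089 km²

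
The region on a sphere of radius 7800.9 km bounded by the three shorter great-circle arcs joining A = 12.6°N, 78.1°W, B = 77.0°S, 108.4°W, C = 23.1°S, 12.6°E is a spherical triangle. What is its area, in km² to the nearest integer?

Side lengths (central angles): a = 1.2915, b = 1.6675, c = 1.5938 rad; semiperimeter s = 2.2764.
By l'Huilier's theorem, tan(E/4) = √[tan(s/2) tan((s−a)/2) tan((s−b)/2) tan((s−c)/2)], giving spherical excess E = 1.3826 rad.
Area = E·R² = 1.3826 × (7800.9)² ≈ 84136720 km².

84136720 km²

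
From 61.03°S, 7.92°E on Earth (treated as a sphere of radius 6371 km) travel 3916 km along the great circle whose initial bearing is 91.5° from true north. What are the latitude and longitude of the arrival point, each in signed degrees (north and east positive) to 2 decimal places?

-46.22°, 64.36°

Angular distance δ = d/R = 3916/6371 = 0.61466 rad; initial bearing θ = 1.5970 rad.
sin φ₂ = sin φ₁ cos δ + cos φ₁ sin δ cos θ = (-0.8749)(0.8170) + (0.4844)(0.5767)(-0.0262) = -0.7221, so φ₂ = -46.22°.
Δλ = atan2(sin θ sin δ cos φ₁, cos δ − sin φ₁ sin φ₂) = atan2(0.2792, 0.1853) = 56.436°.
λ₂ = 7.920° + 56.436° = 64.36°.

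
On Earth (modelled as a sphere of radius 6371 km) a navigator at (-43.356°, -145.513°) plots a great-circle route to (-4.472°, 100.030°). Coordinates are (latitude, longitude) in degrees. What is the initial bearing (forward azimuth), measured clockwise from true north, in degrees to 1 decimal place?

249.5°

With φ₁ = -0.7567, φ₂ = -0.0781, Δλ = -1.9977 rad, the forward-azimuth formula gives
θ = atan2( sin Δλ cos φ₂ , cos φ₁ sin φ₂ − sin φ₁ cos φ₂ cos Δλ ) = atan2(-0.9075, -0.3401) = -110.54°.
Adding 360° brings this into [0°, 360°): 249.5°.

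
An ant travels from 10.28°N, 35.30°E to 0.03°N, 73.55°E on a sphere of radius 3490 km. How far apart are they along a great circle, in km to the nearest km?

2400 km

Let φ₁ = 0.1794 rad, φ₂ = 0.0005 rad, and Δλ = 0.6676 rad.
cos c = sin φ₁ sin φ₂ + cos φ₁ cos φ₂ cos Δλ = (0.1785)(0.0005) + (0.9839)(1.0000)(0.7853) = 0.77280,
so c = arccos(0.77280) = 0.68755 rad.
Distance = R·c = 3490 × 0.6875 ≈ 2400 km.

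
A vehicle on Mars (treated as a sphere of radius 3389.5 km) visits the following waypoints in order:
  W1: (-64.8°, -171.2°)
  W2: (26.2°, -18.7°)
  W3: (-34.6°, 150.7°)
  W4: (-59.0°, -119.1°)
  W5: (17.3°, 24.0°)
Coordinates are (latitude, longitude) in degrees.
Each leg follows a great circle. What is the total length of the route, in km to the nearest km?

29376 km

Leg W1→W2: central angle 2.4014 rad, distance 8139.6 km.
Leg W2→W3: central angle 2.9252 rad, distance 9914.8 km.
Leg W3→W4: central angle 1.0641 rad, distance 3606.9 km.
Leg W4→W5: central angle 2.2759 rad, distance 7714.3 km.
Total: 8139.6 + 9914.8 + 3606.9 + 7714.3 ≈ 29376 km.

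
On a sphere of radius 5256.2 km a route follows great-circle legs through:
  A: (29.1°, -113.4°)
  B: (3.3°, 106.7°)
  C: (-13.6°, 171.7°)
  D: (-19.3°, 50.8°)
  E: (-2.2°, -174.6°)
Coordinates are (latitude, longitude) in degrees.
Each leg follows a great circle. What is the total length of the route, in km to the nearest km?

40369 km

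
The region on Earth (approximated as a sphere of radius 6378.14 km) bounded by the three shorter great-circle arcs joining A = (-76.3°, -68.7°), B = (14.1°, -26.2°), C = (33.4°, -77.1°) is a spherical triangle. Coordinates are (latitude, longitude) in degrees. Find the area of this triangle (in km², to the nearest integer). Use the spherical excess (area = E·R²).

42009970 km²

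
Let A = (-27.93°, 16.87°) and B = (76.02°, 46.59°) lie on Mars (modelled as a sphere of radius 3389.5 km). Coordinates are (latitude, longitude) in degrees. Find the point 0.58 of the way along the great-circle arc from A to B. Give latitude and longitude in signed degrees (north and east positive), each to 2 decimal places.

32.91°, 24.33°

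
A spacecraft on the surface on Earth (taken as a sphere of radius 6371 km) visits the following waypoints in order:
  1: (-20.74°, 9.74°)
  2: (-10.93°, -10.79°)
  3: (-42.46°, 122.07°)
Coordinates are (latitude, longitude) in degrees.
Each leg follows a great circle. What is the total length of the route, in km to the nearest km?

14834 km

Leg 1→2: central angle 0.3843 rad, distance 2448.4 km.
Leg 2→3: central angle 1.9441 rad, distance 12386.0 km.
Total: 2448.4 + 12386.0 ≈ 14834 km.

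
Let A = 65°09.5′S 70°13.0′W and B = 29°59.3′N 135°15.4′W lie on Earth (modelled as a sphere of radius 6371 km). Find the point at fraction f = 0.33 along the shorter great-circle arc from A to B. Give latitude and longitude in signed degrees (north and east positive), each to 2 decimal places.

Central angle δ = 1.8755 rad. Interpolating on the sphere with fraction f = 0.33:
P = [sin((1−f)δ)·A + sin(fδ)·B] / sin δ = 0.9970·A + 0.6082·B in Cartesian coordinates,
giving P = (-0.2324, -0.7649, -0.6007), i.e. latitude -36.92°, longitude -106.90°.

-36.92°, -106.90°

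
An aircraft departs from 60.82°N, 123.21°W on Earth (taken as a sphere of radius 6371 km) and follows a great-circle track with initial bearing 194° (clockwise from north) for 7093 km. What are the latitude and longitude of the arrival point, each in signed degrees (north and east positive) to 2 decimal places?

-2.22°, -135.76°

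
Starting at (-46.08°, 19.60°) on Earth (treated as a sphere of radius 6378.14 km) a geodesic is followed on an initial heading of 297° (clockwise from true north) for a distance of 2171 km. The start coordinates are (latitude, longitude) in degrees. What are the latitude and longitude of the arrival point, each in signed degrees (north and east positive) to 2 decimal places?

-35.02°, -1.70°

Angular distance δ = d/R = 2171/6378.14 = 0.34038 rad; initial bearing θ = 5.1836 rad.
sin φ₂ = sin φ₁ cos δ + cos φ₁ sin δ cos θ = (-0.7203)(0.9426) + (0.6937)(0.3338)(0.4540) = -0.5739, so φ₂ = -35.02°.
Δλ = atan2(sin θ sin δ cos φ₁, cos δ − sin φ₁ sin φ₂) = atan2(-0.2063, 0.5293) = -21.298°.
λ₂ = 19.600° − 21.298° = -1.70°.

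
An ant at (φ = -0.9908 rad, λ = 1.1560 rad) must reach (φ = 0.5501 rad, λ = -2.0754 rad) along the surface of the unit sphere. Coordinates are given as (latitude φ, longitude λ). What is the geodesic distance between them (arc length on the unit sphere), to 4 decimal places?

Let φ₁ = -0.9908 rad, φ₂ = 0.5501 rad, and Δλ = 3.0518 rad.
cos c = sin φ₁ sin φ₂ + cos φ₁ cos φ₂ cos Δλ = (-0.8365)(0.5228) + (0.5480)(0.8525)(-0.9960) = -0.90257,
so c = arccos(-0.90257) = 2.69650 rad.
On the unit sphere the arc length equals the central angle: 2.6965.

2.6965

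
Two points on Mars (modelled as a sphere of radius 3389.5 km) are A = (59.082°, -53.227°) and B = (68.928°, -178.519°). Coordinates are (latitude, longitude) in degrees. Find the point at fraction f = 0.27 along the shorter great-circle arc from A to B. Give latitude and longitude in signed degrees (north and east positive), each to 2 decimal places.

69.86°, -67.99°

The central angle between A and B is δ = 0.8040 rad.
With f = 0.27, the slerp weights are sin((1−f)δ)/sin δ = 0.7690 and sin(fδ)/sin δ = 0.2991.
Weighted sum of the unit vectors: (0.7690)·(0.3076,-0.4116,0.8579) + (0.2991)·(-0.3594,-0.0093,0.9331) = (0.1290, -0.3193, 0.9388).
Converting back: φ = atan2(z, √(x²+y²)) = 69.86°, λ = atan2(y, x) = -67.99°.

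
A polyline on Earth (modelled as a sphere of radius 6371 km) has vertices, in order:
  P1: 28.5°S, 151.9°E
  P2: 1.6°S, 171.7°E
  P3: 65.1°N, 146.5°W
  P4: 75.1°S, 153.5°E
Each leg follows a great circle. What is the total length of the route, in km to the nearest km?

27959 km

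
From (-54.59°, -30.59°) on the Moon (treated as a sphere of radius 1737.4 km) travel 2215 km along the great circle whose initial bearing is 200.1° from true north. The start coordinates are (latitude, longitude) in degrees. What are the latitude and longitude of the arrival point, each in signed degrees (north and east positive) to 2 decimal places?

-49.30°, 179.68°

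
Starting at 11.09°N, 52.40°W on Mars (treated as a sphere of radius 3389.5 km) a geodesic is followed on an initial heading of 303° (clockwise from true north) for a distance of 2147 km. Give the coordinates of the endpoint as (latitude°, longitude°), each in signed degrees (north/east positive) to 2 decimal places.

28.12°, -86.66°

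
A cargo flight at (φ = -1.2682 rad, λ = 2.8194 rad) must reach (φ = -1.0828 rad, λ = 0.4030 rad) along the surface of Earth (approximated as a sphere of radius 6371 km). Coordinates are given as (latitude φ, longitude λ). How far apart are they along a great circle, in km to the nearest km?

4713 km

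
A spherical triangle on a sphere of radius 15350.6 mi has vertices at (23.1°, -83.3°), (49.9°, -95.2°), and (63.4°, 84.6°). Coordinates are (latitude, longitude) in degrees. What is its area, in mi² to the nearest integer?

36991214 mi²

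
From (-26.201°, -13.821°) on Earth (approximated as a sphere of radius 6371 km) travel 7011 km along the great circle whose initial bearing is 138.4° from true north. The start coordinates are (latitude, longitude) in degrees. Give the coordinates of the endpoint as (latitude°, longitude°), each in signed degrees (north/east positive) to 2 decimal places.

-52.96°, 65.43°

Angular distance δ = d/R = 7011/6371 = 1.10046 rad; initial bearing θ = 2.4155 rad.
sin φ₂ = sin φ₁ cos δ + cos φ₁ sin δ cos θ = (-0.4415)(0.4532) + (0.8973)(0.8914)(-0.7478) = -0.7982, so φ₂ = -52.96°.
Δλ = atan2(sin θ sin δ cos φ₁, cos δ − sin φ₁ sin φ₂) = atan2(0.5310, 0.1008) = 79.255°.
λ₂ = -13.821° + 79.255° = 65.43°.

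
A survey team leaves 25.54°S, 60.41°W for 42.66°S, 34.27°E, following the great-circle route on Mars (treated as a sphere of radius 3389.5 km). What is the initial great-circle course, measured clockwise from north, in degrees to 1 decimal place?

Δλ = 94.680° = 1.6525 rad.
y = sin Δλ · cos φ₂ = (0.9967)(0.7354) = 0.7329
x = cos φ₁ sin φ₂ − sin φ₁ cos φ₂ cos Δλ = (0.9023)(-0.6776) − (-0.4311)(0.7354)(-0.0816) = -0.6373
θ = atan2(y, x) = 131.01°, so the bearing is 131.0°.

131.0°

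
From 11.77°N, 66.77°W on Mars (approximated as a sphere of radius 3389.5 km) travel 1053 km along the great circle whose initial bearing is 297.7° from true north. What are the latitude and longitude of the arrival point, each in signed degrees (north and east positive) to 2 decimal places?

19.47°, -83.45°

Angular distance δ = d/R = 1053/3389.5 = 0.31067 rad; initial bearing θ = 5.1958 rad.
sin φ₂ = sin φ₁ cos δ + cos φ₁ sin δ cos θ = (0.2040)(0.9521) + (0.9790)(0.3057)(0.4648) = 0.3333, so φ₂ = 19.47°.
Δλ = atan2(sin θ sin δ cos φ₁, cos δ − sin φ₁ sin φ₂) = atan2(-0.2650, 0.8841) = -16.683°.
λ₂ = -66.770° − 16.683° = -83.45°.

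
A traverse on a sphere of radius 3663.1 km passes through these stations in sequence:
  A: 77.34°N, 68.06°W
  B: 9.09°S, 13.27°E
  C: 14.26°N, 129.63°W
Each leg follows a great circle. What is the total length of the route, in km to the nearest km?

15365 km

Leg A→B: central angle 1.6926 rad, distance 6200.2 km.
Leg B→C: central angle 2.5018 rad, distance 9164.3 km.
Total: 6200.2 + 9164.3 ≈ 15365 km.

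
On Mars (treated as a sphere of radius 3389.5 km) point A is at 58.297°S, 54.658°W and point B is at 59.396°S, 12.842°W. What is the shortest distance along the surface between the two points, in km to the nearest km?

1260 km

With latitudes φ₁ = -58.297°, φ₂ = -59.396° and longitude difference Δλ = 41.816°:
cos c = sin φ₁ sin φ₂ + cos φ₁ cos φ₂ cos Δλ = (-0.8508)(-0.8607) + (0.5255)(0.5091)(0.7453) = 0.93167,
so c = arccos(0.93167) = 0.37181 rad.
Distance = R·c = 3389.5 × 0.3718 ≈ 1260 km.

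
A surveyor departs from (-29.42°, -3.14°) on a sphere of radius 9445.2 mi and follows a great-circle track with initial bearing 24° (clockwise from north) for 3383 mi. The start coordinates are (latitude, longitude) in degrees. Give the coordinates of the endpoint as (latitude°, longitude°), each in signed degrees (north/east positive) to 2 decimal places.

Angular distance δ = d/R = 3383/9445.2 = 0.35817 rad; initial bearing θ = 0.4189 rad.
sin φ₂ = sin φ₁ cos δ + cos φ₁ sin δ cos θ = (-0.4912)(0.9365) + (0.8710)(0.3506)(0.9135) = -0.1811, so φ₂ = -10.43°.
Δλ = atan2(sin θ sin δ cos φ₁, cos δ − sin φ₁ sin φ₂) = atan2(0.1242, 0.8476) = 8.336°.
λ₂ = -3.140° + 8.336° = 5.20°.

-10.43°, 5.20°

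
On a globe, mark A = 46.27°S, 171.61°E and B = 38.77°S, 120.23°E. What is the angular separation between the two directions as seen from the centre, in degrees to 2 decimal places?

In radians: φ₁ = -0.8076, φ₂ = -0.6767, Δλ = -51.380° = -0.8968 rad.
Haversine: a = sin²(Δφ/2) + cos φ₁ cos φ₂ sin²(Δλ/2) = 0.0043 + (0.6913)(0.7797)(0.1879) = 0.10556.
Central angle c = 2·arcsin(√a) = 0.66181 rad.
So the angular separation is 37.92°.

37.92°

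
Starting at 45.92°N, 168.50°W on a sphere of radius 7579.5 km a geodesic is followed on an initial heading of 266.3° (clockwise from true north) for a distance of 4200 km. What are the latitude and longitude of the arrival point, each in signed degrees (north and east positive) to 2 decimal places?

Angular distance δ = d/R = 4200/7579.5 = 0.55413 rad; initial bearing θ = 4.6478 rad.
sin φ₂ = sin φ₁ cos δ + cos φ₁ sin δ cos θ = (0.7184)(0.8504) + (0.6957)(0.5262)(-0.0645) = 0.5873, so φ₂ = 35.96°.
Δλ = atan2(sin θ sin δ cos φ₁, cos δ − sin φ₁ sin φ₂) = atan2(-0.3653, 0.4285) = -40.448°.
λ₂ = -168.500° − 40.448° = -208.95° → 151.05° after wrapping to (−180°, 180°].

35.96°, 151.05°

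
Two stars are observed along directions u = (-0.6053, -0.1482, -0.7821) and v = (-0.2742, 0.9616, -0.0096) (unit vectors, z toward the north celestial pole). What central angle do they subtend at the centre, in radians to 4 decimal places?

u·v = 0.0310; |u| = 1.0000, |v| = 1.0000.
cos θ = (u·v)/(|u||v|) = 0.0310, so θ = 1.5398 rad.

1.5398 rad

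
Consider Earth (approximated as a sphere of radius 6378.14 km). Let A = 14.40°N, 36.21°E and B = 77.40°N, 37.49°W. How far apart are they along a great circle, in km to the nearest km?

Let φ₁ = 0.2513 rad, φ₂ = 1.3509 rad, and Δλ = -1.2863 rad.
cos c = sin φ₁ sin φ₂ + cos φ₁ cos φ₂ cos Δλ = (0.2487)(0.9759) + (0.9686)(0.2181)(0.2807) = 0.30200,
so c = arccos(0.30200) = 1.26400 rad.
Distance = R·c = 6378.14 × 1.2640 ≈ 8062 km.

8062 km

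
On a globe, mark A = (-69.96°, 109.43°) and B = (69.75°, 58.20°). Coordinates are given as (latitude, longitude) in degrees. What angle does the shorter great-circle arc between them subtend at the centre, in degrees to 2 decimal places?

Let φ₁ = -1.2210 rad, φ₂ = 1.2174 rad, and Δλ = -0.8941 rad.
Haversine: a = sin²(Δφ/2) + cos φ₁ cos φ₂ sin²(Δλ/2) = 0.8814 + (0.3427)(0.3461)(0.1869) = 0.90356.
Central angle c = 2·arcsin(√a) = 2.51005 rad.
So the angular separation is 143.82°.

143.82°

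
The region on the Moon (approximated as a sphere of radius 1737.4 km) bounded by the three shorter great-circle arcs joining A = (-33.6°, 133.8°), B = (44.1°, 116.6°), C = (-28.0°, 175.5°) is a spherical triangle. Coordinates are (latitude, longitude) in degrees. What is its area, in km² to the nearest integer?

1645379 km²

Side lengths (central angles): a = 1.5700, b = 0.6285, c = 1.3834 rad; semiperimeter s = 1.7910.
By l'Huilier's theorem, tan(E/4) = √[tan(s/2) tan((s−a)/2) tan((s−b)/2) tan((s−c)/2)], giving spherical excess E = 0.5451 rad.
Area = E·R² = 0.5451 × (1737.4)² ≈ 1645379 km².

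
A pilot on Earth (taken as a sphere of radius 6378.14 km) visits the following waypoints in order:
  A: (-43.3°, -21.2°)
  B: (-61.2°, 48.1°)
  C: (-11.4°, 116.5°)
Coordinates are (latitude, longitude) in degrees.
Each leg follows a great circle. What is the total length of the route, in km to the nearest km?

Leg A→B: central angle 0.7599 rad, distance 4846.6 km.
Leg B→C: central angle 1.2164 rad, distance 7758.2 km.
Total: 4846.6 + 7758.2 ≈ 12605 km.

12605 km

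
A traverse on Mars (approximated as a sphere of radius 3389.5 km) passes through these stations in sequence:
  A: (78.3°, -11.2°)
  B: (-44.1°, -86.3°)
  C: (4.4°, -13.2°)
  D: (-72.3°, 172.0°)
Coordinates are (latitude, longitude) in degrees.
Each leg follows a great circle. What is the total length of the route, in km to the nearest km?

Leg A→B: central angle 2.2705 rad, distance 7695.9 km.
Leg B→C: central angle 1.4154 rad, distance 4797.6 km.
Leg C→D: central angle 1.9552 rad, distance 6627.0 km.
Total: 7695.9 + 4797.6 + 6627.0 ≈ 19121 km.

19121 km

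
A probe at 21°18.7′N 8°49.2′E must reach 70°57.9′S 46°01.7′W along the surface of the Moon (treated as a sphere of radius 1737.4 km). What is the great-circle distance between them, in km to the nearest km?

3023 km

Let φ₁ = 0.3720 rad, φ₂ = -1.2386 rad, and Δλ = -0.9573 rad.
cos c = sin φ₁ sin φ₂ + cos φ₁ cos φ₂ cos Δλ = (0.3634)(-0.9453) + (0.9316)(0.3261)(0.5757) = -0.16863,
so c = arccos(-0.16863) = 1.74024 rad.
Distance = R·c = 1737.4 × 1.7402 ≈ 3023 km.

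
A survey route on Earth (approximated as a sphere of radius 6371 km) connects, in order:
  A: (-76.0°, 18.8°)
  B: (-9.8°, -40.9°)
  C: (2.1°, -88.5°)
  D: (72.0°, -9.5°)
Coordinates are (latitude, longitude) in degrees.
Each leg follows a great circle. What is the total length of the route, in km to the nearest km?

23007 km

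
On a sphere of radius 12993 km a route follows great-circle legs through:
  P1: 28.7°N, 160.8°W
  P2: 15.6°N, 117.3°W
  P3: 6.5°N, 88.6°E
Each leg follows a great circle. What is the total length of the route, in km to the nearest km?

42688 km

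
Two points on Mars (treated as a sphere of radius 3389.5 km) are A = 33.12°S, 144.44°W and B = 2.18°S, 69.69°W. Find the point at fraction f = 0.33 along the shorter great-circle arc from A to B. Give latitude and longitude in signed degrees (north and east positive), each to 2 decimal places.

The central angle between A and B is δ = 1.3275 rad.
With f = 0.33, the slerp weights are sin((1−f)δ)/sin δ = 0.8003 and sin(fδ)/sin δ = 0.4371.
Weighted sum of the unit vectors: (0.8003)·(-0.6813,-0.4871,-0.5464) + (0.4371)·(0.3468,-0.9371,-0.0380) = (-0.3937, -0.7994, -0.4539).
Converting back: φ = atan2(z, √(x²+y²)) = -26.99°, λ = atan2(y, x) = -116.22°.

-26.99°, -116.22°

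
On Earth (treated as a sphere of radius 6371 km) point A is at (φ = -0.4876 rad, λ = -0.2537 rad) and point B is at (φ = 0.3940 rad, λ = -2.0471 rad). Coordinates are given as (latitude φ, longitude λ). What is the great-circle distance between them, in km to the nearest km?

12353 km

Let φ₁ = -0.4876 rad, φ₂ = 0.3940 rad, and Δλ = -1.7934 rad.
cos c = sin φ₁ sin φ₂ + cos φ₁ cos φ₂ cos Δλ = (-0.4685)(0.3839) + (0.8835)(0.9234)(-0.2208) = -0.35995,
so c = arccos(-0.35995) = 1.93901 rad.
Distance = R·c = 6371 × 1.9390 ≈ 12353 km.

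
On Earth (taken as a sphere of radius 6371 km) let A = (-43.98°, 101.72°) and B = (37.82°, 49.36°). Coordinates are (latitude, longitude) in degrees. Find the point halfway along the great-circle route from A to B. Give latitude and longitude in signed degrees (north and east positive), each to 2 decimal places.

-3.43°, 74.23°

The central angle between A and B is δ = 1.6495 rad.
With f = 0.5, the slerp weights are sin((1−f)δ)/sin δ = 0.7367 and sin(fδ)/sin δ = 0.7367.
Weighted sum of the unit vectors: (0.7367)·(-0.1462,0.7046,-0.6944) + (0.7367)·(0.5145,0.5994,0.6132) = (0.2713, 0.9606, -0.0598).
Converting back: φ = atan2(z, √(x²+y²)) = -3.43°, λ = atan2(y, x) = 74.23°.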